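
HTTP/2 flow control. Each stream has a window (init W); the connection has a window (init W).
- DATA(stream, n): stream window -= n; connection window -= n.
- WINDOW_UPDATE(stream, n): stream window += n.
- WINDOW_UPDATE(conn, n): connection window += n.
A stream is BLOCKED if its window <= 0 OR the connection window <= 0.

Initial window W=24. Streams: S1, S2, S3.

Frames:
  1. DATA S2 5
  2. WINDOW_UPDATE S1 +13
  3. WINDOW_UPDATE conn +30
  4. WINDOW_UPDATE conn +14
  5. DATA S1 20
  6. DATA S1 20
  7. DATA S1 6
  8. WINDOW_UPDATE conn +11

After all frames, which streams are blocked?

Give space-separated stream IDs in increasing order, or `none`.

Answer: S1

Derivation:
Op 1: conn=19 S1=24 S2=19 S3=24 blocked=[]
Op 2: conn=19 S1=37 S2=19 S3=24 blocked=[]
Op 3: conn=49 S1=37 S2=19 S3=24 blocked=[]
Op 4: conn=63 S1=37 S2=19 S3=24 blocked=[]
Op 5: conn=43 S1=17 S2=19 S3=24 blocked=[]
Op 6: conn=23 S1=-3 S2=19 S3=24 blocked=[1]
Op 7: conn=17 S1=-9 S2=19 S3=24 blocked=[1]
Op 8: conn=28 S1=-9 S2=19 S3=24 blocked=[1]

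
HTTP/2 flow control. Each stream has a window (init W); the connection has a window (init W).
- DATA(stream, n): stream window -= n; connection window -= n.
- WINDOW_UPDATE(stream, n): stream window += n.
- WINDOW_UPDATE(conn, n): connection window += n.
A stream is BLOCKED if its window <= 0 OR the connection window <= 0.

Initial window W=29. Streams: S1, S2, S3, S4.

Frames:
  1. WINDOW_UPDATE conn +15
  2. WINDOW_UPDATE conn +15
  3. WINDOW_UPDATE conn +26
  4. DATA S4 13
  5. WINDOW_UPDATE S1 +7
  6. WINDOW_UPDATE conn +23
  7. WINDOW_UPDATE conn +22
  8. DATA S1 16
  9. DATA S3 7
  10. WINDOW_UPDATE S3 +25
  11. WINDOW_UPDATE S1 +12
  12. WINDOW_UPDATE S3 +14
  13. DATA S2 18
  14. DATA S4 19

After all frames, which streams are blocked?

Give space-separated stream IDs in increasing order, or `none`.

Answer: S4

Derivation:
Op 1: conn=44 S1=29 S2=29 S3=29 S4=29 blocked=[]
Op 2: conn=59 S1=29 S2=29 S3=29 S4=29 blocked=[]
Op 3: conn=85 S1=29 S2=29 S3=29 S4=29 blocked=[]
Op 4: conn=72 S1=29 S2=29 S3=29 S4=16 blocked=[]
Op 5: conn=72 S1=36 S2=29 S3=29 S4=16 blocked=[]
Op 6: conn=95 S1=36 S2=29 S3=29 S4=16 blocked=[]
Op 7: conn=117 S1=36 S2=29 S3=29 S4=16 blocked=[]
Op 8: conn=101 S1=20 S2=29 S3=29 S4=16 blocked=[]
Op 9: conn=94 S1=20 S2=29 S3=22 S4=16 blocked=[]
Op 10: conn=94 S1=20 S2=29 S3=47 S4=16 blocked=[]
Op 11: conn=94 S1=32 S2=29 S3=47 S4=16 blocked=[]
Op 12: conn=94 S1=32 S2=29 S3=61 S4=16 blocked=[]
Op 13: conn=76 S1=32 S2=11 S3=61 S4=16 blocked=[]
Op 14: conn=57 S1=32 S2=11 S3=61 S4=-3 blocked=[4]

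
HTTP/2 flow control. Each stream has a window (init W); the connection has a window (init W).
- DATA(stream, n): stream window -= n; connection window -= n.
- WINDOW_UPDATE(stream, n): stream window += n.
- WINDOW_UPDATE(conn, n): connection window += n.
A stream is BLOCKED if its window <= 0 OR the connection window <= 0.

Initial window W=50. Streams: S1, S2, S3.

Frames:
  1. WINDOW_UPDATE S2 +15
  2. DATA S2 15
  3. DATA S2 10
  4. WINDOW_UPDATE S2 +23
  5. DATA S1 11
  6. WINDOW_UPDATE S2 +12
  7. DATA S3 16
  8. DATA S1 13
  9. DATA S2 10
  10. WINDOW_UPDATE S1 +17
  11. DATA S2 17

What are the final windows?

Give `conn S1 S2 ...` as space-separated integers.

Answer: -42 43 48 34

Derivation:
Op 1: conn=50 S1=50 S2=65 S3=50 blocked=[]
Op 2: conn=35 S1=50 S2=50 S3=50 blocked=[]
Op 3: conn=25 S1=50 S2=40 S3=50 blocked=[]
Op 4: conn=25 S1=50 S2=63 S3=50 blocked=[]
Op 5: conn=14 S1=39 S2=63 S3=50 blocked=[]
Op 6: conn=14 S1=39 S2=75 S3=50 blocked=[]
Op 7: conn=-2 S1=39 S2=75 S3=34 blocked=[1, 2, 3]
Op 8: conn=-15 S1=26 S2=75 S3=34 blocked=[1, 2, 3]
Op 9: conn=-25 S1=26 S2=65 S3=34 blocked=[1, 2, 3]
Op 10: conn=-25 S1=43 S2=65 S3=34 blocked=[1, 2, 3]
Op 11: conn=-42 S1=43 S2=48 S3=34 blocked=[1, 2, 3]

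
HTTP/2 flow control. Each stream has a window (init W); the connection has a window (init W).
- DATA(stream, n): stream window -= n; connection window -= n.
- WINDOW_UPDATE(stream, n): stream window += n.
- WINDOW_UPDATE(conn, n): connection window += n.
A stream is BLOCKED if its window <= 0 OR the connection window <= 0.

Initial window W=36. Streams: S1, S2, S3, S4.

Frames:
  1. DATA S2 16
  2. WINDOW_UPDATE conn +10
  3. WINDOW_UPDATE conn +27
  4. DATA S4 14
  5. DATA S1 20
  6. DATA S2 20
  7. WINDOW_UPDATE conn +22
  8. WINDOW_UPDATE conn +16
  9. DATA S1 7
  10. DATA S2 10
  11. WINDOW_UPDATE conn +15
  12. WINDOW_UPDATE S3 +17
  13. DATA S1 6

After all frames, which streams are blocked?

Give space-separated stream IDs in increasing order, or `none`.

Op 1: conn=20 S1=36 S2=20 S3=36 S4=36 blocked=[]
Op 2: conn=30 S1=36 S2=20 S3=36 S4=36 blocked=[]
Op 3: conn=57 S1=36 S2=20 S3=36 S4=36 blocked=[]
Op 4: conn=43 S1=36 S2=20 S3=36 S4=22 blocked=[]
Op 5: conn=23 S1=16 S2=20 S3=36 S4=22 blocked=[]
Op 6: conn=3 S1=16 S2=0 S3=36 S4=22 blocked=[2]
Op 7: conn=25 S1=16 S2=0 S3=36 S4=22 blocked=[2]
Op 8: conn=41 S1=16 S2=0 S3=36 S4=22 blocked=[2]
Op 9: conn=34 S1=9 S2=0 S3=36 S4=22 blocked=[2]
Op 10: conn=24 S1=9 S2=-10 S3=36 S4=22 blocked=[2]
Op 11: conn=39 S1=9 S2=-10 S3=36 S4=22 blocked=[2]
Op 12: conn=39 S1=9 S2=-10 S3=53 S4=22 blocked=[2]
Op 13: conn=33 S1=3 S2=-10 S3=53 S4=22 blocked=[2]

Answer: S2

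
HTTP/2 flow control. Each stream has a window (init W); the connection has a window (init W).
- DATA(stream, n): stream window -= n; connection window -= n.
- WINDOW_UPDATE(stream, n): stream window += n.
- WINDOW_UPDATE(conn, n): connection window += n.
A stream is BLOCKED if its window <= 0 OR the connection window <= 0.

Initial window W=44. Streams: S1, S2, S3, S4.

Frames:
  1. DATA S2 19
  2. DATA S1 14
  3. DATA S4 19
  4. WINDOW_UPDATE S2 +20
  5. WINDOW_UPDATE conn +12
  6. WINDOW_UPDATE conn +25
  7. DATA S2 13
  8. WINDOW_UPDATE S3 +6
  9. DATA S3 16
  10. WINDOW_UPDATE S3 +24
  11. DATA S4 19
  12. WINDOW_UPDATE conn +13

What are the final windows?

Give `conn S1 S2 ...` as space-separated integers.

Answer: -6 30 32 58 6

Derivation:
Op 1: conn=25 S1=44 S2=25 S3=44 S4=44 blocked=[]
Op 2: conn=11 S1=30 S2=25 S3=44 S4=44 blocked=[]
Op 3: conn=-8 S1=30 S2=25 S3=44 S4=25 blocked=[1, 2, 3, 4]
Op 4: conn=-8 S1=30 S2=45 S3=44 S4=25 blocked=[1, 2, 3, 4]
Op 5: conn=4 S1=30 S2=45 S3=44 S4=25 blocked=[]
Op 6: conn=29 S1=30 S2=45 S3=44 S4=25 blocked=[]
Op 7: conn=16 S1=30 S2=32 S3=44 S4=25 blocked=[]
Op 8: conn=16 S1=30 S2=32 S3=50 S4=25 blocked=[]
Op 9: conn=0 S1=30 S2=32 S3=34 S4=25 blocked=[1, 2, 3, 4]
Op 10: conn=0 S1=30 S2=32 S3=58 S4=25 blocked=[1, 2, 3, 4]
Op 11: conn=-19 S1=30 S2=32 S3=58 S4=6 blocked=[1, 2, 3, 4]
Op 12: conn=-6 S1=30 S2=32 S3=58 S4=6 blocked=[1, 2, 3, 4]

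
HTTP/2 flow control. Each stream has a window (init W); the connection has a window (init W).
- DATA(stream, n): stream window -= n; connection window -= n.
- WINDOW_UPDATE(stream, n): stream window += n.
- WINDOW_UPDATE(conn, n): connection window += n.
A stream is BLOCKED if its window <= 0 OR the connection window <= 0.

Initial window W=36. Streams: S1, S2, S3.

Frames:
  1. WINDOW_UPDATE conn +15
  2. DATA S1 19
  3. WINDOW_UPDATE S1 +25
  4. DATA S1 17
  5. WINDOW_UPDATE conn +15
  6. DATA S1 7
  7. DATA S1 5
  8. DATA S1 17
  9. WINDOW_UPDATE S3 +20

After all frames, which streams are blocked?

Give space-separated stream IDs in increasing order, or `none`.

Op 1: conn=51 S1=36 S2=36 S3=36 blocked=[]
Op 2: conn=32 S1=17 S2=36 S3=36 blocked=[]
Op 3: conn=32 S1=42 S2=36 S3=36 blocked=[]
Op 4: conn=15 S1=25 S2=36 S3=36 blocked=[]
Op 5: conn=30 S1=25 S2=36 S3=36 blocked=[]
Op 6: conn=23 S1=18 S2=36 S3=36 blocked=[]
Op 7: conn=18 S1=13 S2=36 S3=36 blocked=[]
Op 8: conn=1 S1=-4 S2=36 S3=36 blocked=[1]
Op 9: conn=1 S1=-4 S2=36 S3=56 blocked=[1]

Answer: S1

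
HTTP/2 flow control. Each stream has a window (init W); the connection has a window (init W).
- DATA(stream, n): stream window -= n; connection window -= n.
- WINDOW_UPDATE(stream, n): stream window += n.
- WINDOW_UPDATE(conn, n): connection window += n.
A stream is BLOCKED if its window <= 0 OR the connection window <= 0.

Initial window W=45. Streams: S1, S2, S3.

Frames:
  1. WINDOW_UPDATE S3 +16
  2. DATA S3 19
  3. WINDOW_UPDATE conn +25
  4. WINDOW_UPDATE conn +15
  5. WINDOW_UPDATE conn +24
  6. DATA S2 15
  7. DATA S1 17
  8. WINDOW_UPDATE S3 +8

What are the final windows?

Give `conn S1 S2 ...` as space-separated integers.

Op 1: conn=45 S1=45 S2=45 S3=61 blocked=[]
Op 2: conn=26 S1=45 S2=45 S3=42 blocked=[]
Op 3: conn=51 S1=45 S2=45 S3=42 blocked=[]
Op 4: conn=66 S1=45 S2=45 S3=42 blocked=[]
Op 5: conn=90 S1=45 S2=45 S3=42 blocked=[]
Op 6: conn=75 S1=45 S2=30 S3=42 blocked=[]
Op 7: conn=58 S1=28 S2=30 S3=42 blocked=[]
Op 8: conn=58 S1=28 S2=30 S3=50 blocked=[]

Answer: 58 28 30 50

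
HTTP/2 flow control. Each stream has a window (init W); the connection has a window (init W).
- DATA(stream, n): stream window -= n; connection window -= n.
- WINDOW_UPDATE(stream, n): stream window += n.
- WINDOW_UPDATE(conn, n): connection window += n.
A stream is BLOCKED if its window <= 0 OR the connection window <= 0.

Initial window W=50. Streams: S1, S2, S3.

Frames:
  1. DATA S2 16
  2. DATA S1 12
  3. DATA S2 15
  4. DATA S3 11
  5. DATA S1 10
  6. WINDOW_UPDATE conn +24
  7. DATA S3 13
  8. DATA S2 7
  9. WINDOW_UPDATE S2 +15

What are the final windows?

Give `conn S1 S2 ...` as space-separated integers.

Answer: -10 28 27 26

Derivation:
Op 1: conn=34 S1=50 S2=34 S3=50 blocked=[]
Op 2: conn=22 S1=38 S2=34 S3=50 blocked=[]
Op 3: conn=7 S1=38 S2=19 S3=50 blocked=[]
Op 4: conn=-4 S1=38 S2=19 S3=39 blocked=[1, 2, 3]
Op 5: conn=-14 S1=28 S2=19 S3=39 blocked=[1, 2, 3]
Op 6: conn=10 S1=28 S2=19 S3=39 blocked=[]
Op 7: conn=-3 S1=28 S2=19 S3=26 blocked=[1, 2, 3]
Op 8: conn=-10 S1=28 S2=12 S3=26 blocked=[1, 2, 3]
Op 9: conn=-10 S1=28 S2=27 S3=26 blocked=[1, 2, 3]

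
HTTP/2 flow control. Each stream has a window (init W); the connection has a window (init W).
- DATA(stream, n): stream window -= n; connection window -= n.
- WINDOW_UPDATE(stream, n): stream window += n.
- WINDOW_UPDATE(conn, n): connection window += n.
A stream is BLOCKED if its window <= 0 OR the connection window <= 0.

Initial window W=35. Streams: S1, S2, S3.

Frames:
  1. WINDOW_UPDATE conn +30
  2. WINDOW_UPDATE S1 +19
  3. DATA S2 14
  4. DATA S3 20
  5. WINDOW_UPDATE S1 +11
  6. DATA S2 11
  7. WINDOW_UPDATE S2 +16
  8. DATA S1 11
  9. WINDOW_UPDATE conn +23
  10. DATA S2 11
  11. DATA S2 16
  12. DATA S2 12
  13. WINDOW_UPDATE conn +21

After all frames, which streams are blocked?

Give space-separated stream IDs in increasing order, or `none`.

Answer: S2

Derivation:
Op 1: conn=65 S1=35 S2=35 S3=35 blocked=[]
Op 2: conn=65 S1=54 S2=35 S3=35 blocked=[]
Op 3: conn=51 S1=54 S2=21 S3=35 blocked=[]
Op 4: conn=31 S1=54 S2=21 S3=15 blocked=[]
Op 5: conn=31 S1=65 S2=21 S3=15 blocked=[]
Op 6: conn=20 S1=65 S2=10 S3=15 blocked=[]
Op 7: conn=20 S1=65 S2=26 S3=15 blocked=[]
Op 8: conn=9 S1=54 S2=26 S3=15 blocked=[]
Op 9: conn=32 S1=54 S2=26 S3=15 blocked=[]
Op 10: conn=21 S1=54 S2=15 S3=15 blocked=[]
Op 11: conn=5 S1=54 S2=-1 S3=15 blocked=[2]
Op 12: conn=-7 S1=54 S2=-13 S3=15 blocked=[1, 2, 3]
Op 13: conn=14 S1=54 S2=-13 S3=15 blocked=[2]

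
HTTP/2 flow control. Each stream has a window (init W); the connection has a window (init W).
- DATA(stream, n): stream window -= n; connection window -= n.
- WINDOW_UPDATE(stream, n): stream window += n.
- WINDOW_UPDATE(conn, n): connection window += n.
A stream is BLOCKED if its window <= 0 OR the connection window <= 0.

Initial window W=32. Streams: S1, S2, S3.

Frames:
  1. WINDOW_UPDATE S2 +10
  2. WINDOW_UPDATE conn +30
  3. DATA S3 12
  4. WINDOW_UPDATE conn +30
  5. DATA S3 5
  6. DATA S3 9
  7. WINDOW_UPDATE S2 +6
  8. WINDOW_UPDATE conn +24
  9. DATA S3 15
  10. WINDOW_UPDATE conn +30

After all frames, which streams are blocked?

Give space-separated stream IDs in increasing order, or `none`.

Answer: S3

Derivation:
Op 1: conn=32 S1=32 S2=42 S3=32 blocked=[]
Op 2: conn=62 S1=32 S2=42 S3=32 blocked=[]
Op 3: conn=50 S1=32 S2=42 S3=20 blocked=[]
Op 4: conn=80 S1=32 S2=42 S3=20 blocked=[]
Op 5: conn=75 S1=32 S2=42 S3=15 blocked=[]
Op 6: conn=66 S1=32 S2=42 S3=6 blocked=[]
Op 7: conn=66 S1=32 S2=48 S3=6 blocked=[]
Op 8: conn=90 S1=32 S2=48 S3=6 blocked=[]
Op 9: conn=75 S1=32 S2=48 S3=-9 blocked=[3]
Op 10: conn=105 S1=32 S2=48 S3=-9 blocked=[3]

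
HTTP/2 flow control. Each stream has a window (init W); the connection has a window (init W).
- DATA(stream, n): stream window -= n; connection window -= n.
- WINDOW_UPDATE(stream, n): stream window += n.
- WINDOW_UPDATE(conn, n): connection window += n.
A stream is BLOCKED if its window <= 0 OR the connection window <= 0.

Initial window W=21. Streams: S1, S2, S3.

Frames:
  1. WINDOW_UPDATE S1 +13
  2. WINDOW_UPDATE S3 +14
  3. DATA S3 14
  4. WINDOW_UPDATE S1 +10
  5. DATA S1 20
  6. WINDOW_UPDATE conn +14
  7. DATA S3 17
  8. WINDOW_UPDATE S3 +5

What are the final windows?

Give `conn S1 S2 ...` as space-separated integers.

Answer: -16 24 21 9

Derivation:
Op 1: conn=21 S1=34 S2=21 S3=21 blocked=[]
Op 2: conn=21 S1=34 S2=21 S3=35 blocked=[]
Op 3: conn=7 S1=34 S2=21 S3=21 blocked=[]
Op 4: conn=7 S1=44 S2=21 S3=21 blocked=[]
Op 5: conn=-13 S1=24 S2=21 S3=21 blocked=[1, 2, 3]
Op 6: conn=1 S1=24 S2=21 S3=21 blocked=[]
Op 7: conn=-16 S1=24 S2=21 S3=4 blocked=[1, 2, 3]
Op 8: conn=-16 S1=24 S2=21 S3=9 blocked=[1, 2, 3]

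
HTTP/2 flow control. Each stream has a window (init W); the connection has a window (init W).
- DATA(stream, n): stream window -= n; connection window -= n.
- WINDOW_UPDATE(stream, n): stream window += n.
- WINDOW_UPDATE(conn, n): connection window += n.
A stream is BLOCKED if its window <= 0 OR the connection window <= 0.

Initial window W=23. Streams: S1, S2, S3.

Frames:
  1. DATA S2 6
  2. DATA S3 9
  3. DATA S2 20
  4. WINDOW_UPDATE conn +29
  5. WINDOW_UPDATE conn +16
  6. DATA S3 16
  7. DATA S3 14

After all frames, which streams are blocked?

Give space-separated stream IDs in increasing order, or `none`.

Answer: S2 S3

Derivation:
Op 1: conn=17 S1=23 S2=17 S3=23 blocked=[]
Op 2: conn=8 S1=23 S2=17 S3=14 blocked=[]
Op 3: conn=-12 S1=23 S2=-3 S3=14 blocked=[1, 2, 3]
Op 4: conn=17 S1=23 S2=-3 S3=14 blocked=[2]
Op 5: conn=33 S1=23 S2=-3 S3=14 blocked=[2]
Op 6: conn=17 S1=23 S2=-3 S3=-2 blocked=[2, 3]
Op 7: conn=3 S1=23 S2=-3 S3=-16 blocked=[2, 3]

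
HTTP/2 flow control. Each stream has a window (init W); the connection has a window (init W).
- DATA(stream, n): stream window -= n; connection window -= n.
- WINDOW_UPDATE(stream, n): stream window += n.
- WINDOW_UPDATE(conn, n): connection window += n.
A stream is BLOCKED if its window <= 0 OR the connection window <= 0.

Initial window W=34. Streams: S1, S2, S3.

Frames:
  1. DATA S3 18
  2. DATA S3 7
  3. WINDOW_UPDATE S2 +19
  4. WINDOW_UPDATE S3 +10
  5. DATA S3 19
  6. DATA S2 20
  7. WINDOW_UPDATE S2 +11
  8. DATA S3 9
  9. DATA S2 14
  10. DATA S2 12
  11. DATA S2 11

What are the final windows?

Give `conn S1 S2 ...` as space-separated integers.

Op 1: conn=16 S1=34 S2=34 S3=16 blocked=[]
Op 2: conn=9 S1=34 S2=34 S3=9 blocked=[]
Op 3: conn=9 S1=34 S2=53 S3=9 blocked=[]
Op 4: conn=9 S1=34 S2=53 S3=19 blocked=[]
Op 5: conn=-10 S1=34 S2=53 S3=0 blocked=[1, 2, 3]
Op 6: conn=-30 S1=34 S2=33 S3=0 blocked=[1, 2, 3]
Op 7: conn=-30 S1=34 S2=44 S3=0 blocked=[1, 2, 3]
Op 8: conn=-39 S1=34 S2=44 S3=-9 blocked=[1, 2, 3]
Op 9: conn=-53 S1=34 S2=30 S3=-9 blocked=[1, 2, 3]
Op 10: conn=-65 S1=34 S2=18 S3=-9 blocked=[1, 2, 3]
Op 11: conn=-76 S1=34 S2=7 S3=-9 blocked=[1, 2, 3]

Answer: -76 34 7 -9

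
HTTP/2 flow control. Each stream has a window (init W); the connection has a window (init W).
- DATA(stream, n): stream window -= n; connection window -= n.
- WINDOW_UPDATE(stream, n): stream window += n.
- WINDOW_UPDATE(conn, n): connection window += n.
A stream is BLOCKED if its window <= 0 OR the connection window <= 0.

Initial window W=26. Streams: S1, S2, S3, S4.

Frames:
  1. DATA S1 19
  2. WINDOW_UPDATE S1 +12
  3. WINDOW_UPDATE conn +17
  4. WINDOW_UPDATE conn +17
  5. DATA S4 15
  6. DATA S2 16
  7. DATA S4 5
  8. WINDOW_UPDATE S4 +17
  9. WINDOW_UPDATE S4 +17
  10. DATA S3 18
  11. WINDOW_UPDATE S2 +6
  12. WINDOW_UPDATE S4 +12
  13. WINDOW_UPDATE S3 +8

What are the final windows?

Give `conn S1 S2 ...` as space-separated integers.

Op 1: conn=7 S1=7 S2=26 S3=26 S4=26 blocked=[]
Op 2: conn=7 S1=19 S2=26 S3=26 S4=26 blocked=[]
Op 3: conn=24 S1=19 S2=26 S3=26 S4=26 blocked=[]
Op 4: conn=41 S1=19 S2=26 S3=26 S4=26 blocked=[]
Op 5: conn=26 S1=19 S2=26 S3=26 S4=11 blocked=[]
Op 6: conn=10 S1=19 S2=10 S3=26 S4=11 blocked=[]
Op 7: conn=5 S1=19 S2=10 S3=26 S4=6 blocked=[]
Op 8: conn=5 S1=19 S2=10 S3=26 S4=23 blocked=[]
Op 9: conn=5 S1=19 S2=10 S3=26 S4=40 blocked=[]
Op 10: conn=-13 S1=19 S2=10 S3=8 S4=40 blocked=[1, 2, 3, 4]
Op 11: conn=-13 S1=19 S2=16 S3=8 S4=40 blocked=[1, 2, 3, 4]
Op 12: conn=-13 S1=19 S2=16 S3=8 S4=52 blocked=[1, 2, 3, 4]
Op 13: conn=-13 S1=19 S2=16 S3=16 S4=52 blocked=[1, 2, 3, 4]

Answer: -13 19 16 16 52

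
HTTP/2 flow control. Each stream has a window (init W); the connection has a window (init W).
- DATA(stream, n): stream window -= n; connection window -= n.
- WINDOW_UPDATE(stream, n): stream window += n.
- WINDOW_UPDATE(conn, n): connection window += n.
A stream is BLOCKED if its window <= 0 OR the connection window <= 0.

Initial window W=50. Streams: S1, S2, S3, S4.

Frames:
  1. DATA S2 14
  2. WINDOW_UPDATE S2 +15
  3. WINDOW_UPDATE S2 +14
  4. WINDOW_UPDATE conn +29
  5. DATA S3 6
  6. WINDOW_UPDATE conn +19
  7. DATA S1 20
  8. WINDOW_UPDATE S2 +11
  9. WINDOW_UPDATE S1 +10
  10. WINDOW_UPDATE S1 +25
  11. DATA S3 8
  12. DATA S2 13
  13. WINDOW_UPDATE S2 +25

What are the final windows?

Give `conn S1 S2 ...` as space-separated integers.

Op 1: conn=36 S1=50 S2=36 S3=50 S4=50 blocked=[]
Op 2: conn=36 S1=50 S2=51 S3=50 S4=50 blocked=[]
Op 3: conn=36 S1=50 S2=65 S3=50 S4=50 blocked=[]
Op 4: conn=65 S1=50 S2=65 S3=50 S4=50 blocked=[]
Op 5: conn=59 S1=50 S2=65 S3=44 S4=50 blocked=[]
Op 6: conn=78 S1=50 S2=65 S3=44 S4=50 blocked=[]
Op 7: conn=58 S1=30 S2=65 S3=44 S4=50 blocked=[]
Op 8: conn=58 S1=30 S2=76 S3=44 S4=50 blocked=[]
Op 9: conn=58 S1=40 S2=76 S3=44 S4=50 blocked=[]
Op 10: conn=58 S1=65 S2=76 S3=44 S4=50 blocked=[]
Op 11: conn=50 S1=65 S2=76 S3=36 S4=50 blocked=[]
Op 12: conn=37 S1=65 S2=63 S3=36 S4=50 blocked=[]
Op 13: conn=37 S1=65 S2=88 S3=36 S4=50 blocked=[]

Answer: 37 65 88 36 50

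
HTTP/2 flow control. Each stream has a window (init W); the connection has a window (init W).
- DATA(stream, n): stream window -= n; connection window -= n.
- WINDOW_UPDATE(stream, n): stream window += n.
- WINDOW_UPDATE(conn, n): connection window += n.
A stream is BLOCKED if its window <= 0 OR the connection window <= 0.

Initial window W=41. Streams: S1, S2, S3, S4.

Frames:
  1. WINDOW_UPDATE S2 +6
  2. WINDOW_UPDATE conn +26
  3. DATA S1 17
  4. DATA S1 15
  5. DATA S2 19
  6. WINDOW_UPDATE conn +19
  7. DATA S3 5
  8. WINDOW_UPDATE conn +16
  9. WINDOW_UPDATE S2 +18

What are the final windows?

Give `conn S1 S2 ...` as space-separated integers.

Op 1: conn=41 S1=41 S2=47 S3=41 S4=41 blocked=[]
Op 2: conn=67 S1=41 S2=47 S3=41 S4=41 blocked=[]
Op 3: conn=50 S1=24 S2=47 S3=41 S4=41 blocked=[]
Op 4: conn=35 S1=9 S2=47 S3=41 S4=41 blocked=[]
Op 5: conn=16 S1=9 S2=28 S3=41 S4=41 blocked=[]
Op 6: conn=35 S1=9 S2=28 S3=41 S4=41 blocked=[]
Op 7: conn=30 S1=9 S2=28 S3=36 S4=41 blocked=[]
Op 8: conn=46 S1=9 S2=28 S3=36 S4=41 blocked=[]
Op 9: conn=46 S1=9 S2=46 S3=36 S4=41 blocked=[]

Answer: 46 9 46 36 41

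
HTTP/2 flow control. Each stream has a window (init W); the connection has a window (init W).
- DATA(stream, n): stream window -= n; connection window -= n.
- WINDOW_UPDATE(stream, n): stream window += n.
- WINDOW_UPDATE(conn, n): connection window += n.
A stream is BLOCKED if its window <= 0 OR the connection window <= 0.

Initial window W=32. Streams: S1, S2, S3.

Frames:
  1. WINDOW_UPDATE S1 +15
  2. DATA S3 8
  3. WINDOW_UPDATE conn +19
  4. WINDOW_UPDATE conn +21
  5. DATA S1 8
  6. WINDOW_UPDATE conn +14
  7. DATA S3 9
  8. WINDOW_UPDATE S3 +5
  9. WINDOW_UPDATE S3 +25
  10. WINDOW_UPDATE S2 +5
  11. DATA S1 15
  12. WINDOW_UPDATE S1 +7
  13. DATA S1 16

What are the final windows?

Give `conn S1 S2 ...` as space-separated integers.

Op 1: conn=32 S1=47 S2=32 S3=32 blocked=[]
Op 2: conn=24 S1=47 S2=32 S3=24 blocked=[]
Op 3: conn=43 S1=47 S2=32 S3=24 blocked=[]
Op 4: conn=64 S1=47 S2=32 S3=24 blocked=[]
Op 5: conn=56 S1=39 S2=32 S3=24 blocked=[]
Op 6: conn=70 S1=39 S2=32 S3=24 blocked=[]
Op 7: conn=61 S1=39 S2=32 S3=15 blocked=[]
Op 8: conn=61 S1=39 S2=32 S3=20 blocked=[]
Op 9: conn=61 S1=39 S2=32 S3=45 blocked=[]
Op 10: conn=61 S1=39 S2=37 S3=45 blocked=[]
Op 11: conn=46 S1=24 S2=37 S3=45 blocked=[]
Op 12: conn=46 S1=31 S2=37 S3=45 blocked=[]
Op 13: conn=30 S1=15 S2=37 S3=45 blocked=[]

Answer: 30 15 37 45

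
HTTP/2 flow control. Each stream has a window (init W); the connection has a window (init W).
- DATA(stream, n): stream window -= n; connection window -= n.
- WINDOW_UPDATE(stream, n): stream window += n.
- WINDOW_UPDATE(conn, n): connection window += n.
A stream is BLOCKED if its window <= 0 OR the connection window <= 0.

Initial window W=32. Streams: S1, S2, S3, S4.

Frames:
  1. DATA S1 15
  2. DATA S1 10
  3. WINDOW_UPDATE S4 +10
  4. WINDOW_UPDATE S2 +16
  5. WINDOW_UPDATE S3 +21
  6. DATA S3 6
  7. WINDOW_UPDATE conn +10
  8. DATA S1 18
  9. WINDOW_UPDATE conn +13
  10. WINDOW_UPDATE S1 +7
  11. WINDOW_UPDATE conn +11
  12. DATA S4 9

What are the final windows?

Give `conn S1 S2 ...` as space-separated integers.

Op 1: conn=17 S1=17 S2=32 S3=32 S4=32 blocked=[]
Op 2: conn=7 S1=7 S2=32 S3=32 S4=32 blocked=[]
Op 3: conn=7 S1=7 S2=32 S3=32 S4=42 blocked=[]
Op 4: conn=7 S1=7 S2=48 S3=32 S4=42 blocked=[]
Op 5: conn=7 S1=7 S2=48 S3=53 S4=42 blocked=[]
Op 6: conn=1 S1=7 S2=48 S3=47 S4=42 blocked=[]
Op 7: conn=11 S1=7 S2=48 S3=47 S4=42 blocked=[]
Op 8: conn=-7 S1=-11 S2=48 S3=47 S4=42 blocked=[1, 2, 3, 4]
Op 9: conn=6 S1=-11 S2=48 S3=47 S4=42 blocked=[1]
Op 10: conn=6 S1=-4 S2=48 S3=47 S4=42 blocked=[1]
Op 11: conn=17 S1=-4 S2=48 S3=47 S4=42 blocked=[1]
Op 12: conn=8 S1=-4 S2=48 S3=47 S4=33 blocked=[1]

Answer: 8 -4 48 47 33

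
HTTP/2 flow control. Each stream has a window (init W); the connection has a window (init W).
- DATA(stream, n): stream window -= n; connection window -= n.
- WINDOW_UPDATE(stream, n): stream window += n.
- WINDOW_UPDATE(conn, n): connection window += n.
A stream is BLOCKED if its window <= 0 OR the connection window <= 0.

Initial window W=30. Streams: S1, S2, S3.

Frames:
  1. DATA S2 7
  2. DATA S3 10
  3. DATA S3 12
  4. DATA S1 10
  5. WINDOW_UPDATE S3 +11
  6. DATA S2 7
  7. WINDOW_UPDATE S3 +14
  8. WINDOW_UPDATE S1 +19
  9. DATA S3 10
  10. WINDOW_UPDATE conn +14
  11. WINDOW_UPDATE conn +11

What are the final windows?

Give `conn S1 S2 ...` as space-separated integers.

Answer: -1 39 16 23

Derivation:
Op 1: conn=23 S1=30 S2=23 S3=30 blocked=[]
Op 2: conn=13 S1=30 S2=23 S3=20 blocked=[]
Op 3: conn=1 S1=30 S2=23 S3=8 blocked=[]
Op 4: conn=-9 S1=20 S2=23 S3=8 blocked=[1, 2, 3]
Op 5: conn=-9 S1=20 S2=23 S3=19 blocked=[1, 2, 3]
Op 6: conn=-16 S1=20 S2=16 S3=19 blocked=[1, 2, 3]
Op 7: conn=-16 S1=20 S2=16 S3=33 blocked=[1, 2, 3]
Op 8: conn=-16 S1=39 S2=16 S3=33 blocked=[1, 2, 3]
Op 9: conn=-26 S1=39 S2=16 S3=23 blocked=[1, 2, 3]
Op 10: conn=-12 S1=39 S2=16 S3=23 blocked=[1, 2, 3]
Op 11: conn=-1 S1=39 S2=16 S3=23 blocked=[1, 2, 3]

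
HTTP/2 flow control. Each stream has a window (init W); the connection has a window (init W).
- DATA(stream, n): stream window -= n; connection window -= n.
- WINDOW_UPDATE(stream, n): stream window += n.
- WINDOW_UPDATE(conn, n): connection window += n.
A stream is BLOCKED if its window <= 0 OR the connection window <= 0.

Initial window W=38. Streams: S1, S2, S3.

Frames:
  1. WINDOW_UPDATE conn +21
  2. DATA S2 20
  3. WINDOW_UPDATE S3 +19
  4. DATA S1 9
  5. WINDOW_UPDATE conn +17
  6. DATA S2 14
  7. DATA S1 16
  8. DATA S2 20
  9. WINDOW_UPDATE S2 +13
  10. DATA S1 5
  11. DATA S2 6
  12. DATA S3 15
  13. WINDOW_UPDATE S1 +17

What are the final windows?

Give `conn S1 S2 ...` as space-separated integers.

Answer: -29 25 -9 42

Derivation:
Op 1: conn=59 S1=38 S2=38 S3=38 blocked=[]
Op 2: conn=39 S1=38 S2=18 S3=38 blocked=[]
Op 3: conn=39 S1=38 S2=18 S3=57 blocked=[]
Op 4: conn=30 S1=29 S2=18 S3=57 blocked=[]
Op 5: conn=47 S1=29 S2=18 S3=57 blocked=[]
Op 6: conn=33 S1=29 S2=4 S3=57 blocked=[]
Op 7: conn=17 S1=13 S2=4 S3=57 blocked=[]
Op 8: conn=-3 S1=13 S2=-16 S3=57 blocked=[1, 2, 3]
Op 9: conn=-3 S1=13 S2=-3 S3=57 blocked=[1, 2, 3]
Op 10: conn=-8 S1=8 S2=-3 S3=57 blocked=[1, 2, 3]
Op 11: conn=-14 S1=8 S2=-9 S3=57 blocked=[1, 2, 3]
Op 12: conn=-29 S1=8 S2=-9 S3=42 blocked=[1, 2, 3]
Op 13: conn=-29 S1=25 S2=-9 S3=42 blocked=[1, 2, 3]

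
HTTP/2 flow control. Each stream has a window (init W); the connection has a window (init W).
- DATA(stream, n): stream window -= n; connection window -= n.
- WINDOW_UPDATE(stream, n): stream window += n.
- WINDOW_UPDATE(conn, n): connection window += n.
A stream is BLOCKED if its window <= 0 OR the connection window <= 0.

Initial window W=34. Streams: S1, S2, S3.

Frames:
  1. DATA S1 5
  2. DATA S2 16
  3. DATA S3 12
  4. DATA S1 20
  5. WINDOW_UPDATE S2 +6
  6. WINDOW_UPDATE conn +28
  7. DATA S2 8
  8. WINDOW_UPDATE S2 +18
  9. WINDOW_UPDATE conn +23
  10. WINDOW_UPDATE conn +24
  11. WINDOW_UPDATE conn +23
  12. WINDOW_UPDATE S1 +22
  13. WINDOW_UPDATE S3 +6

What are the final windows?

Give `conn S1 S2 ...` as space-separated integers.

Op 1: conn=29 S1=29 S2=34 S3=34 blocked=[]
Op 2: conn=13 S1=29 S2=18 S3=34 blocked=[]
Op 3: conn=1 S1=29 S2=18 S3=22 blocked=[]
Op 4: conn=-19 S1=9 S2=18 S3=22 blocked=[1, 2, 3]
Op 5: conn=-19 S1=9 S2=24 S3=22 blocked=[1, 2, 3]
Op 6: conn=9 S1=9 S2=24 S3=22 blocked=[]
Op 7: conn=1 S1=9 S2=16 S3=22 blocked=[]
Op 8: conn=1 S1=9 S2=34 S3=22 blocked=[]
Op 9: conn=24 S1=9 S2=34 S3=22 blocked=[]
Op 10: conn=48 S1=9 S2=34 S3=22 blocked=[]
Op 11: conn=71 S1=9 S2=34 S3=22 blocked=[]
Op 12: conn=71 S1=31 S2=34 S3=22 blocked=[]
Op 13: conn=71 S1=31 S2=34 S3=28 blocked=[]

Answer: 71 31 34 28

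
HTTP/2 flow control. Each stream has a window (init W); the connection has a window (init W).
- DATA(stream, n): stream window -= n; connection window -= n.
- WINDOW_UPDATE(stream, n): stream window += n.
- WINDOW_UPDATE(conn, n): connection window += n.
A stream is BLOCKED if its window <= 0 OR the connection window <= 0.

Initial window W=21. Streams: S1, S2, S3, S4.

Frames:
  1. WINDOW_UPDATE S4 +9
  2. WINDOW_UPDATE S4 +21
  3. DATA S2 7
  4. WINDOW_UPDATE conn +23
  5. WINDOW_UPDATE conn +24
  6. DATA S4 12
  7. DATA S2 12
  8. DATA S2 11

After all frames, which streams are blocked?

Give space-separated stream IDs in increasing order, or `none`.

Op 1: conn=21 S1=21 S2=21 S3=21 S4=30 blocked=[]
Op 2: conn=21 S1=21 S2=21 S3=21 S4=51 blocked=[]
Op 3: conn=14 S1=21 S2=14 S3=21 S4=51 blocked=[]
Op 4: conn=37 S1=21 S2=14 S3=21 S4=51 blocked=[]
Op 5: conn=61 S1=21 S2=14 S3=21 S4=51 blocked=[]
Op 6: conn=49 S1=21 S2=14 S3=21 S4=39 blocked=[]
Op 7: conn=37 S1=21 S2=2 S3=21 S4=39 blocked=[]
Op 8: conn=26 S1=21 S2=-9 S3=21 S4=39 blocked=[2]

Answer: S2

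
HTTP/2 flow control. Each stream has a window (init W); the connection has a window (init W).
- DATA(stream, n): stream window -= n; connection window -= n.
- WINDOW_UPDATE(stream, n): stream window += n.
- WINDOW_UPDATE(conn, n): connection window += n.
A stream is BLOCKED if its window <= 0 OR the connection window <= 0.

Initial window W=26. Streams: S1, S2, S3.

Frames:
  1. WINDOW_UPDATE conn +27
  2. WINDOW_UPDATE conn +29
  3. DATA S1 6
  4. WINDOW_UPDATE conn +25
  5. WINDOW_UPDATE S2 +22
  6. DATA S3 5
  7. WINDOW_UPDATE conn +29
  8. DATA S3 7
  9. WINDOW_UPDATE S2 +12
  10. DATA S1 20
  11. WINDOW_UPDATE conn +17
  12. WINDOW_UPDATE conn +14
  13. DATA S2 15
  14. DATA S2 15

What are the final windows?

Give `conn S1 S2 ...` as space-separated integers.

Op 1: conn=53 S1=26 S2=26 S3=26 blocked=[]
Op 2: conn=82 S1=26 S2=26 S3=26 blocked=[]
Op 3: conn=76 S1=20 S2=26 S3=26 blocked=[]
Op 4: conn=101 S1=20 S2=26 S3=26 blocked=[]
Op 5: conn=101 S1=20 S2=48 S3=26 blocked=[]
Op 6: conn=96 S1=20 S2=48 S3=21 blocked=[]
Op 7: conn=125 S1=20 S2=48 S3=21 blocked=[]
Op 8: conn=118 S1=20 S2=48 S3=14 blocked=[]
Op 9: conn=118 S1=20 S2=60 S3=14 blocked=[]
Op 10: conn=98 S1=0 S2=60 S3=14 blocked=[1]
Op 11: conn=115 S1=0 S2=60 S3=14 blocked=[1]
Op 12: conn=129 S1=0 S2=60 S3=14 blocked=[1]
Op 13: conn=114 S1=0 S2=45 S3=14 blocked=[1]
Op 14: conn=99 S1=0 S2=30 S3=14 blocked=[1]

Answer: 99 0 30 14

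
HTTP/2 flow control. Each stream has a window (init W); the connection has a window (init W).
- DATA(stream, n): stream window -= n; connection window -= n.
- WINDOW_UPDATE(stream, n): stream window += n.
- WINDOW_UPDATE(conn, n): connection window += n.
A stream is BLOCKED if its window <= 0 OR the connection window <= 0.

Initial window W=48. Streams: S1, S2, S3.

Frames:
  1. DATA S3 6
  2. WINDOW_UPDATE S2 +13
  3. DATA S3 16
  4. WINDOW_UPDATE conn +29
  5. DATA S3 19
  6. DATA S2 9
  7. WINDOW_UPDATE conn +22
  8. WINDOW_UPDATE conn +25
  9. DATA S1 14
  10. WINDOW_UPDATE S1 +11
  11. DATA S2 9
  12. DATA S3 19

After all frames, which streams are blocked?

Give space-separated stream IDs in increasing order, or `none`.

Answer: S3

Derivation:
Op 1: conn=42 S1=48 S2=48 S3=42 blocked=[]
Op 2: conn=42 S1=48 S2=61 S3=42 blocked=[]
Op 3: conn=26 S1=48 S2=61 S3=26 blocked=[]
Op 4: conn=55 S1=48 S2=61 S3=26 blocked=[]
Op 5: conn=36 S1=48 S2=61 S3=7 blocked=[]
Op 6: conn=27 S1=48 S2=52 S3=7 blocked=[]
Op 7: conn=49 S1=48 S2=52 S3=7 blocked=[]
Op 8: conn=74 S1=48 S2=52 S3=7 blocked=[]
Op 9: conn=60 S1=34 S2=52 S3=7 blocked=[]
Op 10: conn=60 S1=45 S2=52 S3=7 blocked=[]
Op 11: conn=51 S1=45 S2=43 S3=7 blocked=[]
Op 12: conn=32 S1=45 S2=43 S3=-12 blocked=[3]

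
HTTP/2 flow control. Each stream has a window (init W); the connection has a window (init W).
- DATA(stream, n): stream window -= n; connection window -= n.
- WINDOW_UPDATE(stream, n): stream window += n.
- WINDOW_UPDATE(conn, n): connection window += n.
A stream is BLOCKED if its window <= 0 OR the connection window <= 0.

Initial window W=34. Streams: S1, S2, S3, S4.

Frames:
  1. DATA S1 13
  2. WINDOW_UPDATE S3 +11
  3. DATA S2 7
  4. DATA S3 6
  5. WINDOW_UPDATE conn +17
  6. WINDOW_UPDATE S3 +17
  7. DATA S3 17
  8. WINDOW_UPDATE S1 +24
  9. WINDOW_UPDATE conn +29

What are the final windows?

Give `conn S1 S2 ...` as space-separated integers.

Answer: 37 45 27 39 34

Derivation:
Op 1: conn=21 S1=21 S2=34 S3=34 S4=34 blocked=[]
Op 2: conn=21 S1=21 S2=34 S3=45 S4=34 blocked=[]
Op 3: conn=14 S1=21 S2=27 S3=45 S4=34 blocked=[]
Op 4: conn=8 S1=21 S2=27 S3=39 S4=34 blocked=[]
Op 5: conn=25 S1=21 S2=27 S3=39 S4=34 blocked=[]
Op 6: conn=25 S1=21 S2=27 S3=56 S4=34 blocked=[]
Op 7: conn=8 S1=21 S2=27 S3=39 S4=34 blocked=[]
Op 8: conn=8 S1=45 S2=27 S3=39 S4=34 blocked=[]
Op 9: conn=37 S1=45 S2=27 S3=39 S4=34 blocked=[]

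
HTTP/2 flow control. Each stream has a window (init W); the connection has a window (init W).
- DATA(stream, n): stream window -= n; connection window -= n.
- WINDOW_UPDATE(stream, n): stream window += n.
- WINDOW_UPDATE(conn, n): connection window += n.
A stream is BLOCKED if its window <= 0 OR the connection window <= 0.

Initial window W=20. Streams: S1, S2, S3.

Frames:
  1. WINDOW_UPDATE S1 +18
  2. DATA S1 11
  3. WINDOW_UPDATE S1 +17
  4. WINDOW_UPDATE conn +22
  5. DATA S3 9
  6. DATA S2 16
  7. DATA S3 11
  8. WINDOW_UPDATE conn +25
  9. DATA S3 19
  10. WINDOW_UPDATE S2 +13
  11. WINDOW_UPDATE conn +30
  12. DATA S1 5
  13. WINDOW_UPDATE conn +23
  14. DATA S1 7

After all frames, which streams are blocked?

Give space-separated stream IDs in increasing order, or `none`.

Op 1: conn=20 S1=38 S2=20 S3=20 blocked=[]
Op 2: conn=9 S1=27 S2=20 S3=20 blocked=[]
Op 3: conn=9 S1=44 S2=20 S3=20 blocked=[]
Op 4: conn=31 S1=44 S2=20 S3=20 blocked=[]
Op 5: conn=22 S1=44 S2=20 S3=11 blocked=[]
Op 6: conn=6 S1=44 S2=4 S3=11 blocked=[]
Op 7: conn=-5 S1=44 S2=4 S3=0 blocked=[1, 2, 3]
Op 8: conn=20 S1=44 S2=4 S3=0 blocked=[3]
Op 9: conn=1 S1=44 S2=4 S3=-19 blocked=[3]
Op 10: conn=1 S1=44 S2=17 S3=-19 blocked=[3]
Op 11: conn=31 S1=44 S2=17 S3=-19 blocked=[3]
Op 12: conn=26 S1=39 S2=17 S3=-19 blocked=[3]
Op 13: conn=49 S1=39 S2=17 S3=-19 blocked=[3]
Op 14: conn=42 S1=32 S2=17 S3=-19 blocked=[3]

Answer: S3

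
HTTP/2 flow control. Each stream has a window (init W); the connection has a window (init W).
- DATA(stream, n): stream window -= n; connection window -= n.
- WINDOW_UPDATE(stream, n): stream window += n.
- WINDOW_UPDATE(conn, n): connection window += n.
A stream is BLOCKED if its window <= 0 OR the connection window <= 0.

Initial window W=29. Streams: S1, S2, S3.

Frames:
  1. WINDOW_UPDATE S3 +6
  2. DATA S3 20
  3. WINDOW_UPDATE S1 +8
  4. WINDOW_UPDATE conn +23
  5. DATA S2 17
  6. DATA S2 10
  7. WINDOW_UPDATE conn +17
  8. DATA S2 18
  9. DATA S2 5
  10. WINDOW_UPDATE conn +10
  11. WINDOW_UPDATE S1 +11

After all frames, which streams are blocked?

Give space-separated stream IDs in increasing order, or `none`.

Answer: S2

Derivation:
Op 1: conn=29 S1=29 S2=29 S3=35 blocked=[]
Op 2: conn=9 S1=29 S2=29 S3=15 blocked=[]
Op 3: conn=9 S1=37 S2=29 S3=15 blocked=[]
Op 4: conn=32 S1=37 S2=29 S3=15 blocked=[]
Op 5: conn=15 S1=37 S2=12 S3=15 blocked=[]
Op 6: conn=5 S1=37 S2=2 S3=15 blocked=[]
Op 7: conn=22 S1=37 S2=2 S3=15 blocked=[]
Op 8: conn=4 S1=37 S2=-16 S3=15 blocked=[2]
Op 9: conn=-1 S1=37 S2=-21 S3=15 blocked=[1, 2, 3]
Op 10: conn=9 S1=37 S2=-21 S3=15 blocked=[2]
Op 11: conn=9 S1=48 S2=-21 S3=15 blocked=[2]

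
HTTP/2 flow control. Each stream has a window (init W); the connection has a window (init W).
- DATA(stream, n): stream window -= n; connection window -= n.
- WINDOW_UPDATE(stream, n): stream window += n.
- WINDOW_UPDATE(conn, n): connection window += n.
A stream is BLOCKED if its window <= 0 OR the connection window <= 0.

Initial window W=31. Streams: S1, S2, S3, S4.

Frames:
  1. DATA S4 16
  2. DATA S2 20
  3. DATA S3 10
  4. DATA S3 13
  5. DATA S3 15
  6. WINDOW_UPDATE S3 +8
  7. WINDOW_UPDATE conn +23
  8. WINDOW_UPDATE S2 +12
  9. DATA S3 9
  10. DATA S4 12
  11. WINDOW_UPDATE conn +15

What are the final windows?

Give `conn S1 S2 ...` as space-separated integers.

Answer: -26 31 23 -8 3

Derivation:
Op 1: conn=15 S1=31 S2=31 S3=31 S4=15 blocked=[]
Op 2: conn=-5 S1=31 S2=11 S3=31 S4=15 blocked=[1, 2, 3, 4]
Op 3: conn=-15 S1=31 S2=11 S3=21 S4=15 blocked=[1, 2, 3, 4]
Op 4: conn=-28 S1=31 S2=11 S3=8 S4=15 blocked=[1, 2, 3, 4]
Op 5: conn=-43 S1=31 S2=11 S3=-7 S4=15 blocked=[1, 2, 3, 4]
Op 6: conn=-43 S1=31 S2=11 S3=1 S4=15 blocked=[1, 2, 3, 4]
Op 7: conn=-20 S1=31 S2=11 S3=1 S4=15 blocked=[1, 2, 3, 4]
Op 8: conn=-20 S1=31 S2=23 S3=1 S4=15 blocked=[1, 2, 3, 4]
Op 9: conn=-29 S1=31 S2=23 S3=-8 S4=15 blocked=[1, 2, 3, 4]
Op 10: conn=-41 S1=31 S2=23 S3=-8 S4=3 blocked=[1, 2, 3, 4]
Op 11: conn=-26 S1=31 S2=23 S3=-8 S4=3 blocked=[1, 2, 3, 4]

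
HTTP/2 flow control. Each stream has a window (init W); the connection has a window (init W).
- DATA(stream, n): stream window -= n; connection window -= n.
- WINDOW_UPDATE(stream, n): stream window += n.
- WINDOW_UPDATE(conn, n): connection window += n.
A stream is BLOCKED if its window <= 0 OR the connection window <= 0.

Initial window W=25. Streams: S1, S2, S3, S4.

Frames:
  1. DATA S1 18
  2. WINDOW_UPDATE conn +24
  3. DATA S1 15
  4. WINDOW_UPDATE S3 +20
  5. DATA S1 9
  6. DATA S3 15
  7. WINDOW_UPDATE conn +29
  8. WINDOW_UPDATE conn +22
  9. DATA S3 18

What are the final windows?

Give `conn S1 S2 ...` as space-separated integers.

Op 1: conn=7 S1=7 S2=25 S3=25 S4=25 blocked=[]
Op 2: conn=31 S1=7 S2=25 S3=25 S4=25 blocked=[]
Op 3: conn=16 S1=-8 S2=25 S3=25 S4=25 blocked=[1]
Op 4: conn=16 S1=-8 S2=25 S3=45 S4=25 blocked=[1]
Op 5: conn=7 S1=-17 S2=25 S3=45 S4=25 blocked=[1]
Op 6: conn=-8 S1=-17 S2=25 S3=30 S4=25 blocked=[1, 2, 3, 4]
Op 7: conn=21 S1=-17 S2=25 S3=30 S4=25 blocked=[1]
Op 8: conn=43 S1=-17 S2=25 S3=30 S4=25 blocked=[1]
Op 9: conn=25 S1=-17 S2=25 S3=12 S4=25 blocked=[1]

Answer: 25 -17 25 12 25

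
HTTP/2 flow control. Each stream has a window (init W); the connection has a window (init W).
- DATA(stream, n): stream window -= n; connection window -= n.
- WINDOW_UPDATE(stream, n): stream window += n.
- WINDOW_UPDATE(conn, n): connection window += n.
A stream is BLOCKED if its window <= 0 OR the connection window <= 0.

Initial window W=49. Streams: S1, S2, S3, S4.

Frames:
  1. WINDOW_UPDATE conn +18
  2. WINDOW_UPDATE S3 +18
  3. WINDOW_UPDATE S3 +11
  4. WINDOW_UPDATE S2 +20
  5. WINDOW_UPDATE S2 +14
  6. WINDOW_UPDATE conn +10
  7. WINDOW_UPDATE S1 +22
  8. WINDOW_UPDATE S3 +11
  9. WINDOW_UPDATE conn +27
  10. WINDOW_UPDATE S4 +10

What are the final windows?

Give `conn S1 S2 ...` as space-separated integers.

Answer: 104 71 83 89 59

Derivation:
Op 1: conn=67 S1=49 S2=49 S3=49 S4=49 blocked=[]
Op 2: conn=67 S1=49 S2=49 S3=67 S4=49 blocked=[]
Op 3: conn=67 S1=49 S2=49 S3=78 S4=49 blocked=[]
Op 4: conn=67 S1=49 S2=69 S3=78 S4=49 blocked=[]
Op 5: conn=67 S1=49 S2=83 S3=78 S4=49 blocked=[]
Op 6: conn=77 S1=49 S2=83 S3=78 S4=49 blocked=[]
Op 7: conn=77 S1=71 S2=83 S3=78 S4=49 blocked=[]
Op 8: conn=77 S1=71 S2=83 S3=89 S4=49 blocked=[]
Op 9: conn=104 S1=71 S2=83 S3=89 S4=49 blocked=[]
Op 10: conn=104 S1=71 S2=83 S3=89 S4=59 blocked=[]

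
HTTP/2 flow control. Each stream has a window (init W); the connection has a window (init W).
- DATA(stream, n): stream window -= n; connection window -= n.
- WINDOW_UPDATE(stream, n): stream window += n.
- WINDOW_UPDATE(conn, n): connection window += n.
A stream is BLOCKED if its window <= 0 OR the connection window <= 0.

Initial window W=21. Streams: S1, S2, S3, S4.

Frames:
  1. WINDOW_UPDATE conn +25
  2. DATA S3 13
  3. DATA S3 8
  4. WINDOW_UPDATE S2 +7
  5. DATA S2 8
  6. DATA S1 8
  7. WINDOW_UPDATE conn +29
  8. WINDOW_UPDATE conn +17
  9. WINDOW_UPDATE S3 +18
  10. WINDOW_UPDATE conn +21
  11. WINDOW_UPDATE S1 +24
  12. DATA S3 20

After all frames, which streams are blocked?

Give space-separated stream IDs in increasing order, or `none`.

Op 1: conn=46 S1=21 S2=21 S3=21 S4=21 blocked=[]
Op 2: conn=33 S1=21 S2=21 S3=8 S4=21 blocked=[]
Op 3: conn=25 S1=21 S2=21 S3=0 S4=21 blocked=[3]
Op 4: conn=25 S1=21 S2=28 S3=0 S4=21 blocked=[3]
Op 5: conn=17 S1=21 S2=20 S3=0 S4=21 blocked=[3]
Op 6: conn=9 S1=13 S2=20 S3=0 S4=21 blocked=[3]
Op 7: conn=38 S1=13 S2=20 S3=0 S4=21 blocked=[3]
Op 8: conn=55 S1=13 S2=20 S3=0 S4=21 blocked=[3]
Op 9: conn=55 S1=13 S2=20 S3=18 S4=21 blocked=[]
Op 10: conn=76 S1=13 S2=20 S3=18 S4=21 blocked=[]
Op 11: conn=76 S1=37 S2=20 S3=18 S4=21 blocked=[]
Op 12: conn=56 S1=37 S2=20 S3=-2 S4=21 blocked=[3]

Answer: S3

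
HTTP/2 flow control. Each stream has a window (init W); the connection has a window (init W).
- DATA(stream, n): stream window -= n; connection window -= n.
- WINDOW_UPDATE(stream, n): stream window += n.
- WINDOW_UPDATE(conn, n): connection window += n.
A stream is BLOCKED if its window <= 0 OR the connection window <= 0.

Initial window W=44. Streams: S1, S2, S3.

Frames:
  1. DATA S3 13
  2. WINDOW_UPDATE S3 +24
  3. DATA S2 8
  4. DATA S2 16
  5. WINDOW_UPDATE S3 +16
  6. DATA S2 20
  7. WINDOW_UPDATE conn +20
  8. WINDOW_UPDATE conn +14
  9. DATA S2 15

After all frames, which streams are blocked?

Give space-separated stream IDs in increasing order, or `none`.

Op 1: conn=31 S1=44 S2=44 S3=31 blocked=[]
Op 2: conn=31 S1=44 S2=44 S3=55 blocked=[]
Op 3: conn=23 S1=44 S2=36 S3=55 blocked=[]
Op 4: conn=7 S1=44 S2=20 S3=55 blocked=[]
Op 5: conn=7 S1=44 S2=20 S3=71 blocked=[]
Op 6: conn=-13 S1=44 S2=0 S3=71 blocked=[1, 2, 3]
Op 7: conn=7 S1=44 S2=0 S3=71 blocked=[2]
Op 8: conn=21 S1=44 S2=0 S3=71 blocked=[2]
Op 9: conn=6 S1=44 S2=-15 S3=71 blocked=[2]

Answer: S2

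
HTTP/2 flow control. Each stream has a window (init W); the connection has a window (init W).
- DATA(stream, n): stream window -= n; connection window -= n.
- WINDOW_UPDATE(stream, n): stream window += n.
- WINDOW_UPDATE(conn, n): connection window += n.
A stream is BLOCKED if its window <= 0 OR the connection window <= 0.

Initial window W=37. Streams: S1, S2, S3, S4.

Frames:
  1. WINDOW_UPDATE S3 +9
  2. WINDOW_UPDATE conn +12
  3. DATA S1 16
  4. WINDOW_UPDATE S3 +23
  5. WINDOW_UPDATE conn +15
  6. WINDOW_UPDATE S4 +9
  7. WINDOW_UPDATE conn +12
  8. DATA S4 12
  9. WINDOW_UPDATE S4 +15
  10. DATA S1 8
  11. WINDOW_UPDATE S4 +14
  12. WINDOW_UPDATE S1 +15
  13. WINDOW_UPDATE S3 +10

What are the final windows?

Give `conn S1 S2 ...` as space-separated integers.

Op 1: conn=37 S1=37 S2=37 S3=46 S4=37 blocked=[]
Op 2: conn=49 S1=37 S2=37 S3=46 S4=37 blocked=[]
Op 3: conn=33 S1=21 S2=37 S3=46 S4=37 blocked=[]
Op 4: conn=33 S1=21 S2=37 S3=69 S4=37 blocked=[]
Op 5: conn=48 S1=21 S2=37 S3=69 S4=37 blocked=[]
Op 6: conn=48 S1=21 S2=37 S3=69 S4=46 blocked=[]
Op 7: conn=60 S1=21 S2=37 S3=69 S4=46 blocked=[]
Op 8: conn=48 S1=21 S2=37 S3=69 S4=34 blocked=[]
Op 9: conn=48 S1=21 S2=37 S3=69 S4=49 blocked=[]
Op 10: conn=40 S1=13 S2=37 S3=69 S4=49 blocked=[]
Op 11: conn=40 S1=13 S2=37 S3=69 S4=63 blocked=[]
Op 12: conn=40 S1=28 S2=37 S3=69 S4=63 blocked=[]
Op 13: conn=40 S1=28 S2=37 S3=79 S4=63 blocked=[]

Answer: 40 28 37 79 63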